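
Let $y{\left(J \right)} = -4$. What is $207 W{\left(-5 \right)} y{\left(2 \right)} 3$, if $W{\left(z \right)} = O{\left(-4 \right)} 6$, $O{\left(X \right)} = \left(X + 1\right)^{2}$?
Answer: $-134136$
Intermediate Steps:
$O{\left(X \right)} = \left(1 + X\right)^{2}$
$W{\left(z \right)} = 54$ ($W{\left(z \right)} = \left(1 - 4\right)^{2} \cdot 6 = \left(-3\right)^{2} \cdot 6 = 9 \cdot 6 = 54$)
$207 W{\left(-5 \right)} y{\left(2 \right)} 3 = 207 \cdot 54 \left(-4\right) 3 = 207 \left(\left(-216\right) 3\right) = 207 \left(-648\right) = -134136$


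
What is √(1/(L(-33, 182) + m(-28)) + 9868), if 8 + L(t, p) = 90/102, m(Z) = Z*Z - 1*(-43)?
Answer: √1917035321538/13938 ≈ 99.338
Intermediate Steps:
m(Z) = 43 + Z² (m(Z) = Z² + 43 = 43 + Z²)
L(t, p) = -121/17 (L(t, p) = -8 + 90/102 = -8 + 90*(1/102) = -8 + 15/17 = -121/17)
√(1/(L(-33, 182) + m(-28)) + 9868) = √(1/(-121/17 + (43 + (-28)²)) + 9868) = √(1/(-121/17 + (43 + 784)) + 9868) = √(1/(-121/17 + 827) + 9868) = √(1/(13938/17) + 9868) = √(17/13938 + 9868) = √(137540201/13938) = √1917035321538/13938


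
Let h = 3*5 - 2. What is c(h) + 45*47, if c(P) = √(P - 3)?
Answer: 2115 + √10 ≈ 2118.2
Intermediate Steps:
h = 13 (h = 15 - 2 = 13)
c(P) = √(-3 + P)
c(h) + 45*47 = √(-3 + 13) + 45*47 = √10 + 2115 = 2115 + √10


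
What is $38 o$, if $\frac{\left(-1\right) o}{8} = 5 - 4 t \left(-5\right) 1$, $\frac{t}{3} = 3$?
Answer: $-273600$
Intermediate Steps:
$t = 9$ ($t = 3 \cdot 3 = 9$)
$o = -7200$ ($o = - 8 \cdot 5 \left(-4\right) 9 \left(-5\right) 1 = - 8 \cdot 5 \left(\left(-36\right) \left(-5\right)\right) 1 = - 8 \cdot 5 \cdot 180 \cdot 1 = - 8 \cdot 900 \cdot 1 = \left(-8\right) 900 = -7200$)
$38 o = 38 \left(-7200\right) = -273600$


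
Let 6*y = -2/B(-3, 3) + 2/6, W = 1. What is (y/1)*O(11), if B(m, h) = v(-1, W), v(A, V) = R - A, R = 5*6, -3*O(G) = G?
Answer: -275/1674 ≈ -0.16428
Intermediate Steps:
O(G) = -G/3
R = 30
v(A, V) = 30 - A
B(m, h) = 31 (B(m, h) = 30 - 1*(-1) = 30 + 1 = 31)
y = 25/558 (y = (-2/31 + 2/6)/6 = (-2*1/31 + 2*(⅙))/6 = (-2/31 + ⅓)/6 = (⅙)*(25/93) = 25/558 ≈ 0.044803)
(y/1)*O(11) = ((25/558)/1)*(-⅓*11) = ((25/558)*1)*(-11/3) = (25/558)*(-11/3) = -275/1674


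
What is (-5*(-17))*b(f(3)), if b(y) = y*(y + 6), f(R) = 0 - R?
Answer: -765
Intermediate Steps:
f(R) = -R
b(y) = y*(6 + y)
(-5*(-17))*b(f(3)) = (-5*(-17))*((-1*3)*(6 - 1*3)) = 85*(-3*(6 - 3)) = 85*(-3*3) = 85*(-9) = -765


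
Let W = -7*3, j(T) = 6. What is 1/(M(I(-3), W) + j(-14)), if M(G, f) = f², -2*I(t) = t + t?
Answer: 1/447 ≈ 0.0022371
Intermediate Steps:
I(t) = -t (I(t) = -(t + t)/2 = -t)
W = -21
1/(M(I(-3), W) + j(-14)) = 1/((-21)² + 6) = 1/(441 + 6) = 1/447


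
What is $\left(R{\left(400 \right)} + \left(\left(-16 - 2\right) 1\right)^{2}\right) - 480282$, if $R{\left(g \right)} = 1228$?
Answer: $-478730$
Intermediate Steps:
$\left(R{\left(400 \right)} + \left(\left(-16 - 2\right) 1\right)^{2}\right) - 480282 = \left(1228 + \left(\left(-16 - 2\right) 1\right)^{2}\right) - 480282 = \left(1228 + \left(\left(-18\right) 1\right)^{2}\right) - 480282 = \left(1228 + \left(-18\right)^{2}\right) - 480282 = \left(1228 + 324\right) - 480282 = 1552 - 480282 = -478730$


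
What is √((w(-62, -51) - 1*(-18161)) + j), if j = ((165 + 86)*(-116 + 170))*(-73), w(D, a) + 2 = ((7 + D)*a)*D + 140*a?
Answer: 21*I*√2613 ≈ 1073.5*I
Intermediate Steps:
w(D, a) = -2 + 140*a + D*a*(7 + D) (w(D, a) = -2 + (((7 + D)*a)*D + 140*a) = -2 + ((a*(7 + D))*D + 140*a) = -2 + (D*a*(7 + D) + 140*a) = -2 + (140*a + D*a*(7 + D)) = -2 + 140*a + D*a*(7 + D))
j = -989442 (j = (251*54)*(-73) = 13554*(-73) = -989442)
√((w(-62, -51) - 1*(-18161)) + j) = √(((-2 + 140*(-51) - 51*(-62)² + 7*(-62)*(-51)) - 1*(-18161)) - 989442) = √(((-2 - 7140 - 51*3844 + 22134) + 18161) - 989442) = √(((-2 - 7140 - 196044 + 22134) + 18161) - 989442) = √((-181052 + 18161) - 989442) = √(-162891 - 989442) = √(-1152333) = 21*I*√2613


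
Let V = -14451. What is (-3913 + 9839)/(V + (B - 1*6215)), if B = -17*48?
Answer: -2963/10741 ≈ -0.27586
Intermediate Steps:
B = -816
(-3913 + 9839)/(V + (B - 1*6215)) = (-3913 + 9839)/(-14451 + (-816 - 1*6215)) = 5926/(-14451 + (-816 - 6215)) = 5926/(-14451 - 7031) = 5926/(-21482) = 5926*(-1/21482) = -2963/10741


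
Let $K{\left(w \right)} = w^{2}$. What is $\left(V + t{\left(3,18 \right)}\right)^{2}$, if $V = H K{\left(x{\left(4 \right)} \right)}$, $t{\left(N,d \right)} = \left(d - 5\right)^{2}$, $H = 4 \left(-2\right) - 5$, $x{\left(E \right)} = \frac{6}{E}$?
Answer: $\frac{312481}{16} \approx 19530.0$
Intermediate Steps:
$H = -13$ ($H = -8 - 5 = -13$)
$t{\left(N,d \right)} = \left(-5 + d\right)^{2}$
$V = - \frac{117}{4}$ ($V = - 13 \left(\frac{6}{4}\right)^{2} = - 13 \left(6 \cdot \frac{1}{4}\right)^{2} = - 13 \left(\frac{3}{2}\right)^{2} = \left(-13\right) \frac{9}{4} = - \frac{117}{4} \approx -29.25$)
$\left(V + t{\left(3,18 \right)}\right)^{2} = \left(- \frac{117}{4} + \left(-5 + 18\right)^{2}\right)^{2} = \left(- \frac{117}{4} + 13^{2}\right)^{2} = \left(- \frac{117}{4} + 169\right)^{2} = \left(\frac{559}{4}\right)^{2} = \frac{312481}{16}$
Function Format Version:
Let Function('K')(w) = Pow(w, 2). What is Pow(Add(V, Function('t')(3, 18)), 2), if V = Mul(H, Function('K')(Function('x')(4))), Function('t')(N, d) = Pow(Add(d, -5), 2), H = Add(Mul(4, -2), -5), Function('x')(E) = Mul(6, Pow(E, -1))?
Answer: Rational(312481, 16) ≈ 19530.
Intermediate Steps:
H = -13 (H = Add(-8, -5) = -13)
Function('t')(N, d) = Pow(Add(-5, d), 2)
V = Rational(-117, 4) (V = Mul(-13, Pow(Mul(6, Pow(4, -1)), 2)) = Mul(-13, Pow(Mul(6, Rational(1, 4)), 2)) = Mul(-13, Pow(Rational(3, 2), 2)) = Mul(-13, Rational(9, 4)) = Rational(-117, 4) ≈ -29.250)
Pow(Add(V, Function('t')(3, 18)), 2) = Pow(Add(Rational(-117, 4), Pow(Add(-5, 18), 2)), 2) = Pow(Add(Rational(-117, 4), Pow(13, 2)), 2) = Pow(Add(Rational(-117, 4), 169), 2) = Pow(Rational(559, 4), 2) = Rational(312481, 16)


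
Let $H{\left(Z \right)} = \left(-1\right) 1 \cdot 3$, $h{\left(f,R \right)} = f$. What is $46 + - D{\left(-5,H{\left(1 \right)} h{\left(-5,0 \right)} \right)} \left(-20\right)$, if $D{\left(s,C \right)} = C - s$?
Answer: $446$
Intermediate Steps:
$H{\left(Z \right)} = -3$ ($H{\left(Z \right)} = \left(-1\right) 3 = -3$)
$46 + - D{\left(-5,H{\left(1 \right)} h{\left(-5,0 \right)} \right)} \left(-20\right) = 46 + - (\left(-3\right) \left(-5\right) - -5) \left(-20\right) = 46 + - (15 + 5) \left(-20\right) = 46 + \left(-1\right) 20 \left(-20\right) = 46 - -400 = 46 + 400 = 446$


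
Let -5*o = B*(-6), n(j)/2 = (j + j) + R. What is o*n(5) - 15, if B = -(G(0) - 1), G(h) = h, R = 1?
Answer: 57/5 ≈ 11.400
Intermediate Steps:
n(j) = 2 + 4*j (n(j) = 2*((j + j) + 1) = 2*(2*j + 1) = 2*(1 + 2*j) = 2 + 4*j)
B = 1 (B = -(0 - 1) = -1*(-1) = 1)
o = 6/5 (o = -(-6)/5 = -⅕*(-6) = 6/5 ≈ 1.2000)
o*n(5) - 15 = 6*(2 + 4*5)/5 - 15 = 6*(2 + 20)/5 - 15 = (6/5)*22 - 15 = 132/5 - 15 = 57/5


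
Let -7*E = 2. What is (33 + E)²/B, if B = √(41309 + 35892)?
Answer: 52441*√77201/3782849 ≈ 3.8518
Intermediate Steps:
E = -2/7 (E = -⅐*2 = -2/7 ≈ -0.28571)
B = √77201 ≈ 277.85
(33 + E)²/B = (33 - 2/7)²/(√77201) = (229/7)²*(√77201/77201) = 52441*(√77201/77201)/49 = 52441*√77201/3782849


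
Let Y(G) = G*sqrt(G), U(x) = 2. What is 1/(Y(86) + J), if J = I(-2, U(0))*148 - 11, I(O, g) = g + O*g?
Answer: 307/541807 + 86*sqrt(86)/541807 ≈ 0.0020386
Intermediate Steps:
Y(G) = G**(3/2)
J = -307 (J = (2*(1 - 2))*148 - 11 = (2*(-1))*148 - 11 = -2*148 - 11 = -296 - 11 = -307)
1/(Y(86) + J) = 1/(86**(3/2) - 307) = 1/(86*sqrt(86) - 307) = 1/(-307 + 86*sqrt(86))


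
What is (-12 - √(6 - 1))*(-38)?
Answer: 456 + 38*√5 ≈ 540.97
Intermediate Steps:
(-12 - √(6 - 1))*(-38) = (-12 - √5)*(-38) = 456 + 38*√5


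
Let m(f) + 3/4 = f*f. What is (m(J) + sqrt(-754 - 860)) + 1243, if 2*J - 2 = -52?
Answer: 7469/4 + I*sqrt(1614) ≈ 1867.3 + 40.175*I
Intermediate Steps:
J = -25 (J = 1 + (1/2)*(-52) = 1 - 26 = -25)
m(f) = -3/4 + f**2 (m(f) = -3/4 + f*f = -3/4 + f**2)
(m(J) + sqrt(-754 - 860)) + 1243 = ((-3/4 + (-25)**2) + sqrt(-754 - 860)) + 1243 = ((-3/4 + 625) + sqrt(-1614)) + 1243 = (2497/4 + I*sqrt(1614)) + 1243 = 7469/4 + I*sqrt(1614)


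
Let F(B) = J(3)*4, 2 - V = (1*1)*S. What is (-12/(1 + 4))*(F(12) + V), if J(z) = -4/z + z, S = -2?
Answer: -128/5 ≈ -25.600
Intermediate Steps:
V = 4 (V = 2 - 1*1*(-2) = 2 - (-2) = 2 - 1*(-2) = 2 + 2 = 4)
J(z) = z - 4/z
F(B) = 20/3 (F(B) = (3 - 4/3)*4 = (5/3)*4 = 20/3)
(-12/(1 + 4))*(F(12) + V) = (-12/(1 + 4))*(20/3 + 4) = (-12/5)*(32/3) = ((1/5)*(-12))*(32/3) = -12/5*32/3 = -128/5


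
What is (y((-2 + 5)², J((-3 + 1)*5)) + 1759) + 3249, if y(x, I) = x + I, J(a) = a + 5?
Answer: 5012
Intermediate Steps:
J(a) = 5 + a
y(x, I) = I + x
(y((-2 + 5)², J((-3 + 1)*5)) + 1759) + 3249 = (((5 + (-3 + 1)*5) + (-2 + 5)²) + 1759) + 3249 = (((5 - 2*5) + 3²) + 1759) + 3249 = (((5 - 10) + 9) + 1759) + 3249 = ((-5 + 9) + 1759) + 3249 = (4 + 1759) + 3249 = 1763 + 3249 = 5012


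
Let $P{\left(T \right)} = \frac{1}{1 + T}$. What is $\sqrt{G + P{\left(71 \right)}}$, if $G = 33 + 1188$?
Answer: $\frac{\sqrt{175826}}{12} \approx 34.943$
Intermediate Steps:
$G = 1221$
$\sqrt{G + P{\left(71 \right)}} = \sqrt{1221 + \frac{1}{1 + 71}} = \sqrt{1221 + \frac{1}{72}} = \sqrt{\frac{87913}{72}} = \frac{\sqrt{175826}}{12}$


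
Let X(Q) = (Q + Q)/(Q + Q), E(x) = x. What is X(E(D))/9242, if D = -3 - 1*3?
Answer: 1/9242 ≈ 0.00010820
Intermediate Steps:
D = -6 (D = -3 - 3 = -6)
X(Q) = 1 (X(Q) = (2*Q)/((2*Q)) = (2*Q)*(1/(2*Q)) = 1)
X(E(D))/9242 = 1/9242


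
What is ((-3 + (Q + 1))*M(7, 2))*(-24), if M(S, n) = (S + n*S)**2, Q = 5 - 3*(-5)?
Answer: -190512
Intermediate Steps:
Q = 20 (Q = 5 + 15 = 20)
M(S, n) = (S + S*n)**2
((-3 + (Q + 1))*M(7, 2))*(-24) = ((-3 + (20 + 1))*(7**2*(1 + 2)**2))*(-24) = ((-3 + 21)*(49*3**2))*(-24) = (18*(49*9))*(-24) = (18*441)*(-24) = 7938*(-24) = -190512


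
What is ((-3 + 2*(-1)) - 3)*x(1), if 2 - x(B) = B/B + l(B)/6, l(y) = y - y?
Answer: -8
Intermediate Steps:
l(y) = 0
x(B) = 1 (x(B) = 2 - (B/B + 0/6) = 2 - (1 + 0*(⅙)) = 2 - (1 + 0) = 2 - 1*1 = 2 - 1 = 1)
((-3 + 2*(-1)) - 3)*x(1) = ((-3 + 2*(-1)) - 3)*1 = ((-3 - 2) - 3)*1 = (-5 - 3)*1 = -8*1 = -8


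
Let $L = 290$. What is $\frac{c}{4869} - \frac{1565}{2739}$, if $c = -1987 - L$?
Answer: $- \frac{1539632}{1481799} \approx -1.039$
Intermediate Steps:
$c = -2277$ ($c = -1987 - 290 = -2277$)
$\frac{c}{4869} - \frac{1565}{2739} = - \frac{2277}{4869} - \frac{1565}{2739} = \left(-2277\right) \frac{1}{4869} - \frac{1565}{2739} = - \frac{253}{541} - \frac{1565}{2739} = - \frac{1539632}{1481799}$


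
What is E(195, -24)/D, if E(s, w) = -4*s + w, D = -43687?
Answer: 804/43687 ≈ 0.018404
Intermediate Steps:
E(s, w) = w - 4*s
E(195, -24)/D = (-24 - 4*195)/(-43687) = (-24 - 780)*(-1/43687) = -804*(-1/43687) = 804/43687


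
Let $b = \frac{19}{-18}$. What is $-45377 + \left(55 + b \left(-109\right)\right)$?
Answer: $- \frac{813725}{18} \approx -45207.0$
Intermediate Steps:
$b = - \frac{19}{18}$ ($b = 19 \left(- \frac{1}{18}\right) = - \frac{19}{18} \approx -1.0556$)
$-45377 + \left(55 + b \left(-109\right)\right) = -45377 + \left(55 - - \frac{2071}{18}\right) = -45377 + \left(55 + \frac{2071}{18}\right) = -45377 + \frac{3061}{18} = - \frac{813725}{18}$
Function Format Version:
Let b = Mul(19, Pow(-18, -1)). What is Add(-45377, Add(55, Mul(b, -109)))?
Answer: Rational(-813725, 18) ≈ -45207.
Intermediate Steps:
b = Rational(-19, 18) (b = Mul(19, Rational(-1, 18)) = Rational(-19, 18) ≈ -1.0556)
Add(-45377, Add(55, Mul(b, -109))) = Add(-45377, Add(55, Mul(Rational(-19, 18), -109))) = Add(-45377, Add(55, Rational(2071, 18))) = Add(-45377, Rational(3061, 18)) = Rational(-813725, 18)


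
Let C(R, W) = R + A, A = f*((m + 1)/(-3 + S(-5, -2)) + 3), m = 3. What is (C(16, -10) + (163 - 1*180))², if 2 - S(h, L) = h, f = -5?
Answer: 441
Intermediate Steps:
S(h, L) = 2 - h
A = -20 (A = -5*((3 + 1)/(-3 + (2 - 1*(-5))) + 3) = -5*(4/(-3 + (2 + 5)) + 3) = -5*(4/(-3 + 7) + 3) = -5*(4/4 + 3) = -5*(4*(¼) + 3) = -5*(1 + 3) = -5*4 = -20)
C(R, W) = -20 + R (C(R, W) = R - 20 = -20 + R)
(C(16, -10) + (163 - 1*180))² = ((-20 + 16) + (163 - 1*180))² = (-4 + (163 - 180))² = (-4 - 17)² = (-21)² = 441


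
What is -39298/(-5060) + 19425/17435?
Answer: 7122283/802010 ≈ 8.8805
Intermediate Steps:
-39298/(-5060) + 19425/17435 = -39298*(-1/5060) + 19425*(1/17435) = 19649/2530 + 3885/3487 = 7122283/802010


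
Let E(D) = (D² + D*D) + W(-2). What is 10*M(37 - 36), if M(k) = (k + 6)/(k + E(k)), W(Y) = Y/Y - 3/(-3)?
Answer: 14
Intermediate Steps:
W(Y) = 2 (W(Y) = 1 - 3*(-⅓) = 1 + 1 = 2)
E(D) = 2 + 2*D² (E(D) = (D² + D*D) + 2 = (D² + D²) + 2 = 2*D² + 2 = 2 + 2*D²)
M(k) = (6 + k)/(2 + k + 2*k²) (M(k) = (k + 6)/(k + (2 + 2*k²)) = (6 + k)/(2 + k + 2*k²))
10*M(37 - 36) = 10*((6 + (37 - 36))/(2 + (37 - 36) + 2*(37 - 36)²)) = 10*((6 + 1)/(2 + 1 + 2*1²)) = 10*(7/(2 + 1 + 2*1)) = 10*(7/(2 + 1 + 2)) = 10*(7/5) = 14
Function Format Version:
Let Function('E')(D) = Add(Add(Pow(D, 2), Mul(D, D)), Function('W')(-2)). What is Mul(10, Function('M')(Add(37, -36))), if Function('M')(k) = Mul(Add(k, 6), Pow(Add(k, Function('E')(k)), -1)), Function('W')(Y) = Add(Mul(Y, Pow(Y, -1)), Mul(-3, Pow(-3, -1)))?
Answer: 14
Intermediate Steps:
Function('W')(Y) = 2 (Function('W')(Y) = Add(1, Mul(-3, Rational(-1, 3))) = Add(1, 1) = 2)
Function('E')(D) = Add(2, Mul(2, Pow(D, 2))) (Function('E')(D) = Add(Add(Pow(D, 2), Mul(D, D)), 2) = Add(Add(Pow(D, 2), Pow(D, 2)), 2) = Add(Mul(2, Pow(D, 2)), 2) = Add(2, Mul(2, Pow(D, 2))))
Function('M')(k) = Mul(Pow(Add(2, k, Mul(2, Pow(k, 2))), -1), Add(6, k)) (Function('M')(k) = Mul(Add(k, 6), Pow(Add(k, Add(2, Mul(2, Pow(k, 2)))), -1)) = Mul(Add(6, k), Pow(Add(2, k, Mul(2, Pow(k, 2))), -1)) = Mul(Pow(Add(2, k, Mul(2, Pow(k, 2))), -1), Add(6, k)))
Mul(10, Function('M')(Add(37, -36))) = Mul(10, Mul(Pow(Add(2, Add(37, -36), Mul(2, Pow(Add(37, -36), 2))), -1), Add(6, Add(37, -36)))) = Mul(10, Mul(Pow(Add(2, 1, Mul(2, Pow(1, 2))), -1), Add(6, 1))) = Mul(10, Mul(Pow(Add(2, 1, Mul(2, 1)), -1), 7)) = Mul(10, Mul(Pow(Add(2, 1, 2), -1), 7)) = Mul(10, Mul(Pow(5, -1), 7)) = Mul(10, Mul(Rational(1, 5), 7)) = Mul(10, Rational(7, 5)) = 14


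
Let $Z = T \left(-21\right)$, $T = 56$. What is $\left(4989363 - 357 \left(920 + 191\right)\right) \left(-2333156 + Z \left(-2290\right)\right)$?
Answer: $1652852202624$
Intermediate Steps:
$Z = -1176$ ($Z = 56 \left(-21\right) = -1176$)
$\left(4989363 - 357 \left(920 + 191\right)\right) \left(-2333156 + Z \left(-2290\right)\right) = \left(4989363 - 357 \left(920 + 191\right)\right) \left(-2333156 - -2693040\right) = \left(4989363 - 396627\right) \left(-2333156 + 2693040\right) = \left(4989363 - 396627\right) 359884 = 4592736 \cdot 359884 = 1652852202624$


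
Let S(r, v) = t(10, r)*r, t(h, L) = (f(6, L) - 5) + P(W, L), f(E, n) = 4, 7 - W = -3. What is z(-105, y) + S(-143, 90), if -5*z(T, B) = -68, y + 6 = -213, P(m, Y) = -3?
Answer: 2928/5 ≈ 585.60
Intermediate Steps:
W = 10 (W = 7 - 1*(-3) = 7 + 3 = 10)
y = -219 (y = -6 - 213 = -219)
z(T, B) = 68/5 (z(T, B) = -⅕*(-68) = 68/5)
t(h, L) = -4 (t(h, L) = (4 - 5) - 3 = -1 - 3 = -4)
S(r, v) = -4*r
z(-105, y) + S(-143, 90) = 68/5 - 4*(-143) = 68/5 + 572 = 2928/5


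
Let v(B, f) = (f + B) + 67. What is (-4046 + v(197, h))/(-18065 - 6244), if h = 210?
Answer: 3572/24309 ≈ 0.14694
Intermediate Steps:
v(B, f) = 67 + B + f (v(B, f) = (B + f) + 67 = 67 + B + f)
(-4046 + v(197, h))/(-18065 - 6244) = (-4046 + (67 + 197 + 210))/(-18065 - 6244) = (-4046 + 474)/(-24309) = -3572*(-1/24309) = 3572/24309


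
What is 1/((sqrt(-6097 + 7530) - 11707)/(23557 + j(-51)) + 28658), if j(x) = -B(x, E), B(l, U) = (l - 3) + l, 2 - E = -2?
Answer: 8022528800759/229905661149571444 - 11831*sqrt(1433)/229905661149571444 ≈ 3.4895e-5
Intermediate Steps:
E = 4 (E = 2 - 1*(-2) = 2 + 2 = 4)
B(l, U) = -3 + 2*l (B(l, U) = (-3 + l) + l = -3 + 2*l)
j(x) = 3 - 2*x (j(x) = -(-3 + 2*x) = 3 - 2*x)
1/((sqrt(-6097 + 7530) - 11707)/(23557 + j(-51)) + 28658) = 1/((sqrt(-6097 + 7530) - 11707)/(23557 + (3 - 2*(-51))) + 28658) = 1/((sqrt(1433) - 11707)/(23557 + (3 + 102)) + 28658) = 1/((-11707 + sqrt(1433))/(23557 + 105) + 28658) = 1/((-11707 + sqrt(1433))/23662 + 28658) = 1/((-11707 + sqrt(1433))*(1/23662) + 28658) = 1/((-11707/23662 + sqrt(1433)/23662) + 28658) = 1/(678093889/23662 + sqrt(1433)/23662)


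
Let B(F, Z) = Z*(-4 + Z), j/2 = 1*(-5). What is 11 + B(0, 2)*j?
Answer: 51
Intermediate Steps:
j = -10 (j = 2*(1*(-5)) = 2*(-5) = -10)
11 + B(0, 2)*j = 11 + (2*(-4 + 2))*(-10) = 11 + (2*(-2))*(-10) = 11 - 4*(-10) = 11 + 40 = 51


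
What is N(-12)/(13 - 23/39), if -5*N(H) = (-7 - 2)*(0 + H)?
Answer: -1053/605 ≈ -1.7405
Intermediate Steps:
N(H) = 9*H/5 (N(H) = -(-7 - 2)*(0 + H)/5 = -(-9)*H/5 = 9*H/5)
N(-12)/(13 - 23/39) = ((9/5)*(-12))/(13 - 23/39) = -108/5/(13 - 23*1/39) = -108/5/(13 - 23/39) = -108/5/(484/39) = (39/484)*(-108/5) = -1053/605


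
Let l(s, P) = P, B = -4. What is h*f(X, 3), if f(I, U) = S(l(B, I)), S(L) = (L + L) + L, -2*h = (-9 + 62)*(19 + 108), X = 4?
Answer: -40386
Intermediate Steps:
h = -6731/2 (h = -(-9 + 62)*(19 + 108)/2 = -53*127/2 = -1/2*6731 = -6731/2 ≈ -3365.5)
S(L) = 3*L (S(L) = 2*L + L = 3*L)
f(I, U) = 3*I
h*f(X, 3) = -20193*4/2 = -6731/2*12 = -40386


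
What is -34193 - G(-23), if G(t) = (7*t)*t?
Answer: -37896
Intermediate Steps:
G(t) = 7*t²
-34193 - G(-23) = -34193 - 7*(-23)² = -34193 - 7*529 = -34193 - 1*3703 = -34193 - 3703 = -37896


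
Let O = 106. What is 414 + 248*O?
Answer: 26702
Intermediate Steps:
414 + 248*O = 414 + 248*106 = 414 + 26288 = 26702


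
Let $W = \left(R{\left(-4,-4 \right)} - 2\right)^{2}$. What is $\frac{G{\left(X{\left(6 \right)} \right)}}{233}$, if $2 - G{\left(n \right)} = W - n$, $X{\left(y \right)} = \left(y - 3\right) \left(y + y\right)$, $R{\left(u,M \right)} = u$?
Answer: $\frac{2}{233} \approx 0.0085837$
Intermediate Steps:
$W = 36$ ($W = \left(-4 - 2\right)^{2} = \left(-6\right)^{2} = 36$)
$X{\left(y \right)} = 2 y \left(-3 + y\right)$ ($X{\left(y \right)} = \left(-3 + y\right) 2 y = 2 y \left(-3 + y\right)$)
$G{\left(n \right)} = -34 + n$ ($G{\left(n \right)} = 2 - \left(36 - n\right) = 2 + \left(-36 + n\right) = -34 + n$)
$\frac{G{\left(X{\left(6 \right)} \right)}}{233} = \frac{-34 + 2 \cdot 6 \left(-3 + 6\right)}{233} = \left(-34 + 2 \cdot 6 \cdot 3\right) \frac{1}{233} = \left(-34 + 36\right) \frac{1}{233} = 2 \cdot \frac{1}{233} = \frac{2}{233}$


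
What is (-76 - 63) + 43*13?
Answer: 420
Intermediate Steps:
(-76 - 63) + 43*13 = -139 + 559 = 420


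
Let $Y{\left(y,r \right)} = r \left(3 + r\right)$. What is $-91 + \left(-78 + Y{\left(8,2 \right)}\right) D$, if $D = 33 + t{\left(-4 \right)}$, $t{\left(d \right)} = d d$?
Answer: $-3423$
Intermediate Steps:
$t{\left(d \right)} = d^{2}$
$D = 49$ ($D = 33 + \left(-4\right)^{2} = 33 + 16 = 49$)
$-91 + \left(-78 + Y{\left(8,2 \right)}\right) D = -91 + \left(-78 + 2 \left(3 + 2\right)\right) 49 = -91 + \left(-78 + 2 \cdot 5\right) 49 = -91 + \left(-78 + 10\right) 49 = -91 - 3332 = -3423$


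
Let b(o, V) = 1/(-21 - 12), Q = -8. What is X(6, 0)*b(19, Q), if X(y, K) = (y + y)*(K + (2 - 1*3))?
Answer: 4/11 ≈ 0.36364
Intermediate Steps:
b(o, V) = -1/33 (b(o, V) = 1/(-33) = -1/33)
X(y, K) = 2*y*(-1 + K) (X(y, K) = (2*y)*(K + (2 - 3)) = (2*y)*(K - 1) = (2*y)*(-1 + K) = 2*y*(-1 + K))
X(6, 0)*b(19, Q) = (2*6*(-1 + 0))*(-1/33) = (2*6*(-1))*(-1/33) = -12*(-1/33) = 4/11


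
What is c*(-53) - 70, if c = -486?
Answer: 25688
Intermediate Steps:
c*(-53) - 70 = -486*(-53) - 70 = 25758 - 70 = 25688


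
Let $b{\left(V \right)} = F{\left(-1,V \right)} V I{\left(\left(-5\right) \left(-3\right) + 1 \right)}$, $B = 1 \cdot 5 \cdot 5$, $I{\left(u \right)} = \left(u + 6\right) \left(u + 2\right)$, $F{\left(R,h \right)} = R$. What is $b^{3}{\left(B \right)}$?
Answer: $-970299000000$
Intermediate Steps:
$I{\left(u \right)} = \left(2 + u\right) \left(6 + u\right)$ ($I{\left(u \right)} = \left(6 + u\right) \left(2 + u\right) = \left(2 + u\right) \left(6 + u\right)$)
$B = 25$ ($B = 5 \cdot 5 = 25$)
$b{\left(V \right)} = - 396 V$ ($b{\left(V \right)} = - V \left(12 + \left(\left(-5\right) \left(-3\right) + 1\right)^{2} + 8 \left(\left(-5\right) \left(-3\right) + 1\right)\right) = - V \left(12 + \left(15 + 1\right)^{2} + 8 \left(15 + 1\right)\right) = - V \left(12 + 16^{2} + 8 \cdot 16\right) = - V \left(12 + 256 + 128\right) = - V 396 = - 396 V$)
$b^{3}{\left(B \right)} = \left(\left(-396\right) 25\right)^{3} = \left(-9900\right)^{3} = -970299000000$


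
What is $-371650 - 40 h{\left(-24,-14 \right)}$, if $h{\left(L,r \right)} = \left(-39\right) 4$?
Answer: $-365410$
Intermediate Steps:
$h{\left(L,r \right)} = -156$
$-371650 - 40 h{\left(-24,-14 \right)} = -371650 - 40 \left(-156\right) = -371650 - -6240 = -371650 + 6240 = -365410$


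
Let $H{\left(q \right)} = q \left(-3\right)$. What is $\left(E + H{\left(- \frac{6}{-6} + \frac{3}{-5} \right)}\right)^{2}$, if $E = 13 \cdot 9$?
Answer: $\frac{335241}{25} \approx 13410.0$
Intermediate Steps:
$E = 117$
$H{\left(q \right)} = - 3 q$
$\left(E + H{\left(- \frac{6}{-6} + \frac{3}{-5} \right)}\right)^{2} = \left(117 - 3 \left(- \frac{6}{-6} + \frac{3}{-5}\right)\right)^{2} = \left(117 - 3 \left(\left(-6\right) \left(- \frac{1}{6}\right) + 3 \left(- \frac{1}{5}\right)\right)\right)^{2} = \left(117 - 3 \left(1 - \frac{3}{5}\right)\right)^{2} = \left(117 - \frac{6}{5}\right)^{2} = \left(\frac{579}{5}\right)^{2} = \frac{335241}{25}$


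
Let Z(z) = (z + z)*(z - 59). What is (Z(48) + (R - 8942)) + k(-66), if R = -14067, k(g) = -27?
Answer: -24092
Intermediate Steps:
Z(z) = 2*z*(-59 + z) (Z(z) = (2*z)*(-59 + z) = 2*z*(-59 + z))
(Z(48) + (R - 8942)) + k(-66) = (2*48*(-59 + 48) + (-14067 - 8942)) - 27 = (2*48*(-11) - 23009) - 27 = (-1056 - 23009) - 27 = -24065 - 27 = -24092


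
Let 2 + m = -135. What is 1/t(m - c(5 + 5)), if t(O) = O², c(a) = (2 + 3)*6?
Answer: 1/27889 ≈ 3.5856e-5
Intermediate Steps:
m = -137 (m = -2 - 135 = -137)
c(a) = 30 (c(a) = 5*6 = 30)
1/t(m - c(5 + 5)) = 1/((-137 - 1*30)²) = 1/((-137 - 30)²) = 1/((-167)²) = 1/27889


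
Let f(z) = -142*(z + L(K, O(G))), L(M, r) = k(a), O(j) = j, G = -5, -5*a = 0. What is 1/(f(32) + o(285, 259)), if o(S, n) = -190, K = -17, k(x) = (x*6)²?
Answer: -1/4734 ≈ -0.00021124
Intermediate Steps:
a = 0 (a = -⅕*0 = 0)
k(x) = 36*x² (k(x) = (6*x)² = 36*x²)
L(M, r) = 0 (L(M, r) = 36*0² = 36*0 = 0)
f(z) = -142*z (f(z) = -142*(z + 0) = -142*z)
1/(f(32) + o(285, 259)) = 1/(-142*32 - 190) = 1/(-4544 - 190) = 1/(-4734) = -1/4734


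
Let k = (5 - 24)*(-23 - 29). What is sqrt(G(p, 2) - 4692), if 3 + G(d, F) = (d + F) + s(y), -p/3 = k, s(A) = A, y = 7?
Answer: 15*I*sqrt(34) ≈ 87.464*I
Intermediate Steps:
k = 988 (k = -19*(-52) = 988)
p = -2964 (p = -3*988 = -2964)
G(d, F) = 4 + F + d (G(d, F) = -3 + ((d + F) + 7) = -3 + ((F + d) + 7) = -3 + (7 + F + d) = 4 + F + d)
sqrt(G(p, 2) - 4692) = sqrt((4 + 2 - 2964) - 4692) = sqrt(-2958 - 4692) = sqrt(-7650) = 15*I*sqrt(34)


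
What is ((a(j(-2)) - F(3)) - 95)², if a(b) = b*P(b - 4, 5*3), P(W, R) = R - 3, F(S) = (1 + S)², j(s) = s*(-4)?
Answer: 225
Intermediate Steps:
j(s) = -4*s
P(W, R) = -3 + R
a(b) = 12*b (a(b) = b*(-3 + 5*3) = b*(-3 + 15) = b*12 = 12*b)
((a(j(-2)) - F(3)) - 95)² = ((12*(-4*(-2)) - (1 + 3)²) - 95)² = ((12*8 - 1*4²) - 95)² = ((96 - 1*16) - 95)² = ((96 - 16) - 95)² = (80 - 95)² = (-15)² = 225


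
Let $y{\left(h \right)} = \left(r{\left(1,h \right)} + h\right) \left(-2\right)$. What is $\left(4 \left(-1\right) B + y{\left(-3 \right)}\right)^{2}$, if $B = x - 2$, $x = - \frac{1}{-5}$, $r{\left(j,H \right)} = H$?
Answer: $\frac{9216}{25} \approx 368.64$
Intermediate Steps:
$x = \frac{1}{5}$ ($x = \left(-1\right) \left(- \frac{1}{5}\right) = \frac{1}{5} \approx 0.2$)
$y{\left(h \right)} = - 4 h$ ($y{\left(h \right)} = \left(h + h\right) \left(-2\right) = 2 h \left(-2\right) = - 4 h$)
$B = - \frac{9}{5}$ ($B = \frac{1}{5} - 2 = - \frac{9}{5} \approx -1.8$)
$\left(4 \left(-1\right) B + y{\left(-3 \right)}\right)^{2} = \left(4 \left(-1\right) \left(- \frac{9}{5}\right) - -12\right)^{2} = \left(\left(-4\right) \left(- \frac{9}{5}\right) + 12\right)^{2} = \left(\frac{36}{5} + 12\right)^{2} = \left(\frac{96}{5}\right)^{2} = \frac{9216}{25}$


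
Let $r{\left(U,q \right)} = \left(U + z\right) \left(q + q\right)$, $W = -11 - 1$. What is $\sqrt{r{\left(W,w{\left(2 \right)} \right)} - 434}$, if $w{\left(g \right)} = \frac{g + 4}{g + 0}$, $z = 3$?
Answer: $2 i \sqrt{122} \approx 22.091 i$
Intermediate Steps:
$w{\left(g \right)} = \frac{4 + g}{g}$
$W = -12$ ($W = -11 - 1 = -12$)
$r{\left(U,q \right)} = 2 q \left(3 + U\right)$ ($r{\left(U,q \right)} = \left(U + 3\right) \left(q + q\right) = \left(3 + U\right) 2 q = 2 q \left(3 + U\right)$)
$\sqrt{r{\left(W,w{\left(2 \right)} \right)} - 434} = \sqrt{2 \frac{4 + 2}{2} \left(3 - 12\right) - 434} = \sqrt{2 \cdot \frac{1}{2} \cdot 6 \left(-9\right) - 434} = \sqrt{2 \cdot 3 \left(-9\right) - 434} = \sqrt{-54 - 434} = \sqrt{-488} = 2 i \sqrt{122}$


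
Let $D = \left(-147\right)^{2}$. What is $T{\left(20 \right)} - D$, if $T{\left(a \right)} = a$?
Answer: $-21589$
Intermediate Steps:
$D = 21609$
$T{\left(20 \right)} - D = 20 - 21609 = -21589$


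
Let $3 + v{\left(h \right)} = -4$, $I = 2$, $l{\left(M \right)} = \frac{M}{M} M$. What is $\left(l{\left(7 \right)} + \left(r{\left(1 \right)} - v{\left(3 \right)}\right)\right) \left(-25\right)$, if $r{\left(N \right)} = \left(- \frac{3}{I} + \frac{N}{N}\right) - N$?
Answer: $- \frac{625}{2} \approx -312.5$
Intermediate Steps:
$l{\left(M \right)} = M$ ($l{\left(M \right)} = 1 M = M$)
$v{\left(h \right)} = -7$ ($v{\left(h \right)} = -3 - 4 = -7$)
$r{\left(N \right)} = - \frac{1}{2} - N$ ($r{\left(N \right)} = \left(- \frac{3}{2} + \frac{N}{N}\right) - N = \left(\left(-3\right) \frac{1}{2} + 1\right) - N = \left(- \frac{3}{2} + 1\right) - N = - \frac{1}{2} - N$)
$\left(l{\left(7 \right)} + \left(r{\left(1 \right)} - v{\left(3 \right)}\right)\right) \left(-25\right) = \left(7 - - \frac{11}{2}\right) \left(-25\right) = \left(7 + \left(\left(- \frac{1}{2} - 1\right) + 7\right)\right) \left(-25\right) = \left(7 + \left(- \frac{3}{2} + 7\right)\right) \left(-25\right) = \left(7 + \frac{11}{2}\right) \left(-25\right) = \frac{25}{2} \left(-25\right) = - \frac{625}{2}$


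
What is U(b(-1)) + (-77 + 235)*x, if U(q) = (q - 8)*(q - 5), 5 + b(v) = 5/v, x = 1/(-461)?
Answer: 124312/461 ≈ 269.66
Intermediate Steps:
x = -1/461 ≈ -0.0021692
b(v) = -5 + 5/v
U(q) = (-8 + q)*(-5 + q)
U(b(-1)) + (-77 + 235)*x = (40 + (-5 + 5/(-1))² - 13*(-5 + 5/(-1))) + (-77 + 235)*(-1/461) = (40 + (-5 + 5*(-1))² - 13*(-5 + 5*(-1))) + 158*(-1/461) = (40 + (-5 - 5)² - 13*(-5 - 5)) - 158/461 = (40 + (-10)² - 13*(-10)) - 158/461 = (40 + 100 + 130) - 158/461 = 270 - 158/461 = 124312/461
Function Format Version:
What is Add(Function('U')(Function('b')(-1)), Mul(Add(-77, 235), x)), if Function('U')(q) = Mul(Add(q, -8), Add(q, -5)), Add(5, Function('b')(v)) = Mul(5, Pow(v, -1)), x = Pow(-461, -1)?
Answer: Rational(124312, 461) ≈ 269.66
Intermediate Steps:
x = Rational(-1, 461) ≈ -0.0021692
Function('b')(v) = Add(-5, Mul(5, Pow(v, -1)))
Function('U')(q) = Mul(Add(-8, q), Add(-5, q))
Add(Function('U')(Function('b')(-1)), Mul(Add(-77, 235), x)) = Add(Add(40, Pow(Add(-5, Mul(5, Pow(-1, -1))), 2), Mul(-13, Add(-5, Mul(5, Pow(-1, -1))))), Mul(Add(-77, 235), Rational(-1, 461))) = Add(Add(40, Pow(Add(-5, Mul(5, -1)), 2), Mul(-13, Add(-5, Mul(5, -1)))), Mul(158, Rational(-1, 461))) = Add(Add(40, Pow(Add(-5, -5), 2), Mul(-13, Add(-5, -5))), Rational(-158, 461)) = Add(Add(40, Pow(-10, 2), Mul(-13, -10)), Rational(-158, 461)) = Add(Add(40, 100, 130), Rational(-158, 461)) = Add(270, Rational(-158, 461)) = Rational(124312, 461)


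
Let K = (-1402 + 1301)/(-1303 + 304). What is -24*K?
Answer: -808/333 ≈ -2.4264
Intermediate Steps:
K = 101/999 (K = -101/(-999) = -101*(-1/999) = 101/999 ≈ 0.10110)
-24*K = -24*101/999 = -808/333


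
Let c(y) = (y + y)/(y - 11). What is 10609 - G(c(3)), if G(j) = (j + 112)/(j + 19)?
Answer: 774012/73 ≈ 10603.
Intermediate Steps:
c(y) = 2*y/(-11 + y) (c(y) = (2*y)/(-11 + y) = 2*y/(-11 + y))
G(j) = (112 + j)/(19 + j)
10609 - G(c(3)) = 10609 - (112 + 2*3/(-11 + 3))/(19 + 2*3/(-11 + 3)) = 10609 - (112 + 2*3/(-8))/(19 + 2*3/(-8)) = 10609 - (112 + 2*3*(-⅛))/(19 + 2*3*(-⅛)) = 10609 - (112 - ¾)/(19 - ¾) = 10609 - 445/(73/4*4) = 10609 - 4*445/(73*4) = 10609 - 1*445/73 = 10609 - 445/73 = 774012/73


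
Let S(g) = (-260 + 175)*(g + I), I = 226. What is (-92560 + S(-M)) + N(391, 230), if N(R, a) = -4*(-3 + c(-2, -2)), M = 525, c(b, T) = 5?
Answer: -67153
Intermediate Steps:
N(R, a) = -8 (N(R, a) = -4*(-3 + 5) = -4*2 = -8)
S(g) = -19210 - 85*g (S(g) = (-260 + 175)*(g + 226) = -85*(226 + g) = -19210 - 85*g)
(-92560 + S(-M)) + N(391, 230) = (-92560 + (-19210 - (-85)*525)) - 8 = (-92560 + (-19210 - 85*(-525))) - 8 = (-92560 + (-19210 + 44625)) - 8 = (-92560 + 25415) - 8 = -67145 - 8 = -67153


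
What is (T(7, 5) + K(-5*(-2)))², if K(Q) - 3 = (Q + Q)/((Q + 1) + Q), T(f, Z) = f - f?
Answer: 6889/441 ≈ 15.621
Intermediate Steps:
T(f, Z) = 0
K(Q) = 3 + 2*Q/(1 + 2*Q) (K(Q) = 3 + (Q + Q)/((Q + 1) + Q) = 3 + (2*Q)/((1 + Q) + Q) = 3 + (2*Q)/(1 + 2*Q) = 3 + 2*Q/(1 + 2*Q))
(T(7, 5) + K(-5*(-2)))² = (0 + (3 + 8*(-5*(-2)))/(1 + 2*(-5*(-2))))² = (0 + (3 + 8*10)/(1 + 2*10))² = (0 + (3 + 80)/(1 + 20))² = (0 + 83/21)² = (83/21)² = 6889/441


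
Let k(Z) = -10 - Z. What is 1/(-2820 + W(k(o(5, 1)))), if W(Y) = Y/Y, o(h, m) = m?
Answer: -1/2819 ≈ -0.00035474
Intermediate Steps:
W(Y) = 1
1/(-2820 + W(k(o(5, 1)))) = 1/(-2820 + 1) = 1/(-2819) = -1/2819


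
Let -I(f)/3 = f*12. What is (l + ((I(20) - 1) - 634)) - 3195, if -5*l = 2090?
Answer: -4968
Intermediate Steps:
l = -418 (l = -⅕*2090 = -418)
I(f) = -36*f (I(f) = -3*f*12 = -36*f)
(l + ((I(20) - 1) - 634)) - 3195 = (-418 + ((-36*20 - 1) - 634)) - 3195 = (-418 + ((-720 - 1) - 634)) - 3195 = (-418 + (-721 - 634)) - 3195 = (-418 - 1355) - 3195 = -1773 - 3195 = -4968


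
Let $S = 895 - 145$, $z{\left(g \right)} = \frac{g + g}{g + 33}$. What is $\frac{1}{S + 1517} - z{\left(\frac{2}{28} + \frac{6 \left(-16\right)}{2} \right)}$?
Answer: $- \frac{276555}{43073} \approx -6.4206$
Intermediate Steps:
$z{\left(g \right)} = \frac{2 g}{33 + g}$
$S = 750$ ($S = 895 - 145 = 750$)
$\frac{1}{S + 1517} - z{\left(\frac{2}{28} + \frac{6 \left(-16\right)}{2} \right)} = \frac{1}{750 + 1517} - \frac{2 \left(\frac{2}{28} + \frac{6 \left(-16\right)}{2}\right)}{33 + \left(\frac{2}{28} + \frac{6 \left(-16\right)}{2}\right)} = \frac{1}{2267} - \frac{2 \left(2 \cdot \frac{1}{28} - 48\right)}{33 + \left(2 \cdot \frac{1}{28} - 48\right)} = \frac{1}{2267} - \frac{2 \left(\frac{1}{14} - 48\right)}{33 + \left(\frac{1}{14} - 48\right)} = \frac{1}{2267} - 2 \left(- \frac{671}{14}\right) \frac{1}{33 - \frac{671}{14}} = \frac{1}{2267} - 2 \left(- \frac{671}{14}\right) \frac{1}{- \frac{209}{14}} = \frac{1}{2267} - 2 \left(- \frac{671}{14}\right) \left(- \frac{14}{209}\right) = \frac{1}{2267} - \frac{122}{19} = - \frac{276555}{43073}$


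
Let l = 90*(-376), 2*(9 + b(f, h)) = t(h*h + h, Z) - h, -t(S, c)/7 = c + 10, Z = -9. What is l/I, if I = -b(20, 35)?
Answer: -1128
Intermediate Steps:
t(S, c) = -70 - 7*c (t(S, c) = -7*(c + 10) = -7*(10 + c) = -70 - 7*c)
b(f, h) = -25/2 - h/2 (b(f, h) = -9 + ((-70 - 7*(-9)) - h)/2 = -9 + ((-70 + 63) - h)/2 = -9 + (-7 - h)/2 = -9 + (-7/2 - h/2) = -25/2 - h/2)
l = -33840
I = 30 (I = -(-25/2 - ½*35) = -(-25/2 - 35/2) = -1*(-30) = 30)
l/I = -33840/30 = -33840*1/30 = -1128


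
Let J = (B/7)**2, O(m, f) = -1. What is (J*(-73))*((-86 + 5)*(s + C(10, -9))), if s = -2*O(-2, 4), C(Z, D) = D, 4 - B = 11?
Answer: -41391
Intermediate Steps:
B = -7 (B = 4 - 1*11 = 4 - 11 = -7)
J = 1 (J = (-7/7)**2 = (-7*1/7)**2 = (-1)**2 = 1)
s = 2 (s = -(-2) = -2*(-1) = 2)
(J*(-73))*((-86 + 5)*(s + C(10, -9))) = (1*(-73))*((-86 + 5)*(2 - 9)) = -(-5913)*(-7) = -73*567 = -41391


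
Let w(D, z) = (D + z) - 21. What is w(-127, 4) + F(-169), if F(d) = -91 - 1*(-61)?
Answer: -174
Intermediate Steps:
w(D, z) = -21 + D + z
F(d) = -30 (F(d) = -91 + 61 = -30)
w(-127, 4) + F(-169) = (-21 - 127 + 4) - 30 = -144 - 30 = -174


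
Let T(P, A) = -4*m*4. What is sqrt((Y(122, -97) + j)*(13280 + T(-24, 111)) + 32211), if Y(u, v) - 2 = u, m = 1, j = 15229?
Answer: sqrt(203674403) ≈ 14271.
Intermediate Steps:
Y(u, v) = 2 + u
T(P, A) = -16 (T(P, A) = -4*1*4 = -4*4 = -16)
sqrt((Y(122, -97) + j)*(13280 + T(-24, 111)) + 32211) = sqrt(((2 + 122) + 15229)*(13280 - 16) + 32211) = sqrt((124 + 15229)*13264 + 32211) = sqrt(15353*13264 + 32211) = sqrt(203642192 + 32211) = sqrt(203674403)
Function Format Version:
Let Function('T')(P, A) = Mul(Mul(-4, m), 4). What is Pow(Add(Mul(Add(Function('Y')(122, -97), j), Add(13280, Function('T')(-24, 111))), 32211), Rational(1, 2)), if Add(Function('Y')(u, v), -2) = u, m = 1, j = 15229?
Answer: Pow(203674403, Rational(1, 2)) ≈ 14271.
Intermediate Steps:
Function('Y')(u, v) = Add(2, u)
Function('T')(P, A) = -16 (Function('T')(P, A) = Mul(Mul(-4, 1), 4) = Mul(-4, 4) = -16)
Pow(Add(Mul(Add(Function('Y')(122, -97), j), Add(13280, Function('T')(-24, 111))), 32211), Rational(1, 2)) = Pow(Add(Mul(Add(Add(2, 122), 15229), Add(13280, -16)), 32211), Rational(1, 2)) = Pow(Add(Mul(Add(124, 15229), 13264), 32211), Rational(1, 2)) = Pow(Add(Mul(15353, 13264), 32211), Rational(1, 2)) = Pow(Add(203642192, 32211), Rational(1, 2)) = Pow(203674403, Rational(1, 2))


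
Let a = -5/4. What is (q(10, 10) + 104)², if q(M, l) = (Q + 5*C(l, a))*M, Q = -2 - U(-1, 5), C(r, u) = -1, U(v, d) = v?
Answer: 1936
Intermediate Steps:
a = -5/4 (a = -5*¼ = -5/4 ≈ -1.2500)
Q = -1 (Q = -2 - 1*(-1) = -2 + 1 = -1)
q(M, l) = -6*M (q(M, l) = (-1 + 5*(-1))*M = (-1 - 5)*M = -6*M)
(q(10, 10) + 104)² = (-6*10 + 104)² = (-60 + 104)² = 44² = 1936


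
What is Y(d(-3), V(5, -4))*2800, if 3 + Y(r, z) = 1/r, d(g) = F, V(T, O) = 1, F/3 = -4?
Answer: -25900/3 ≈ -8633.3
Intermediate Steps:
F = -12 (F = 3*(-4) = -12)
d(g) = -12
Y(r, z) = -3 + 1/r
Y(d(-3), V(5, -4))*2800 = (-3 + 1/(-12))*2800 = (-3 - 1/12)*2800 = -37/12*2800 = -25900/3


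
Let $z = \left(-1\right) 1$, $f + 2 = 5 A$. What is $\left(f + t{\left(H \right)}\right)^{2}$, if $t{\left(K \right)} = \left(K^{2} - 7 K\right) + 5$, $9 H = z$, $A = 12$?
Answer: $\frac{26697889}{6561} \approx 4069.2$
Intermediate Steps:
$f = 58$ ($f = -2 + 5 \cdot 12 = -2 + 60 = 58$)
$z = -1$
$H = - \frac{1}{9}$ ($H = \frac{1}{9} \left(-1\right) = - \frac{1}{9} \approx -0.11111$)
$t{\left(K \right)} = 5 + K^{2} - 7 K$
$\left(f + t{\left(H \right)}\right)^{2} = \left(58 + \left(5 + \left(- \frac{1}{9}\right)^{2} - - \frac{7}{9}\right)\right)^{2} = \left(58 + \left(5 + \frac{1}{81} + \frac{7}{9}\right)\right)^{2} = \left(58 + \frac{469}{81}\right)^{2} = \left(\frac{5167}{81}\right)^{2} = \frac{26697889}{6561}$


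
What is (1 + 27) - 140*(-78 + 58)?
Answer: 2828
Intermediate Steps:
(1 + 27) - 140*(-78 + 58) = 28 - 140*(-20) = 28 + 2800 = 2828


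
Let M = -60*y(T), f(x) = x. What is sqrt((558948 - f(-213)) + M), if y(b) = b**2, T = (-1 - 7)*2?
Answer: sqrt(543801) ≈ 737.43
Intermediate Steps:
T = -16 (T = -8*2 = -16)
M = -15360 (M = -60*(-16)**2 = -60*256 = -15360)
sqrt((558948 - f(-213)) + M) = sqrt((558948 - 1*(-213)) - 15360) = sqrt((558948 + 213) - 15360) = sqrt(559161 - 15360) = sqrt(543801)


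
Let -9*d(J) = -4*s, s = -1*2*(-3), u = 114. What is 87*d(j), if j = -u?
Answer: 232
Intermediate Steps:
s = 6 (s = -2*(-3) = 6)
j = -114 (j = -1*114 = -114)
d(J) = 8/3 (d(J) = -(-4)*6/9 = -⅑*(-24) = 8/3)
87*d(j) = 87*(8/3) = 232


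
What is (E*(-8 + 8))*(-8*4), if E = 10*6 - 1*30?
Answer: 0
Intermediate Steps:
E = 30 (E = 60 - 30 = 30)
(E*(-8 + 8))*(-8*4) = (30*(-8 + 8))*(-8*4) = (30*0)*(-32) = 0*(-32) = 0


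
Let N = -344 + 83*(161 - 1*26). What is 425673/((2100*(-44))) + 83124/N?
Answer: 1019141049/334518800 ≈ 3.0466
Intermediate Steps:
N = 10861 (N = -344 + 83*(161 - 26) = -344 + 83*135 = -344 + 11205 = 10861)
425673/((2100*(-44))) + 83124/N = 425673/((2100*(-44))) + 83124/10861 = 425673/(-92400) + 83124*(1/10861) = 425673*(-1/92400) + 83124/10861 = -141891/30800 + 83124/10861 = 1019141049/334518800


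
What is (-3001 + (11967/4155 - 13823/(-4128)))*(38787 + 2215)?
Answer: -351017011522333/2858640 ≈ -1.2279e+8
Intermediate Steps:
(-3001 + (11967/4155 - 13823/(-4128)))*(38787 + 2215) = (-3001 + (11967*(1/4155) - 13823*(-1/4128)))*41002 = (-3001 + (3989/1385 + 13823/4128))*41002 = (-3001 + 35611447/5717280)*41002 = -17121945833/5717280*41002 = -351017011522333/2858640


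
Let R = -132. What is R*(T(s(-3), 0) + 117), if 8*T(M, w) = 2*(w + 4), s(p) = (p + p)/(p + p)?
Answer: -15576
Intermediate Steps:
s(p) = 1 (s(p) = (2*p)/((2*p)) = (2*p)*(1/(2*p)) = 1)
T(M, w) = 1 + w/4 (T(M, w) = (2*(w + 4))/8 = (2*(4 + w))/8 = (8 + 2*w)/8 = 1 + w/4)
R*(T(s(-3), 0) + 117) = -132*((1 + (1/4)*0) + 117) = -132*((1 + 0) + 117) = -132*(1 + 117) = -132*118 = -15576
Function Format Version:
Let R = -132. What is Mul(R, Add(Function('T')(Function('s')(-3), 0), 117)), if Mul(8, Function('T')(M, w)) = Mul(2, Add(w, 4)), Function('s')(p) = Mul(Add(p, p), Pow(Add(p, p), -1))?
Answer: -15576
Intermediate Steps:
Function('s')(p) = 1 (Function('s')(p) = Mul(Mul(2, p), Pow(Mul(2, p), -1)) = Mul(Mul(2, p), Mul(Rational(1, 2), Pow(p, -1))) = 1)
Function('T')(M, w) = Add(1, Mul(Rational(1, 4), w)) (Function('T')(M, w) = Mul(Rational(1, 8), Mul(2, Add(w, 4))) = Mul(Rational(1, 8), Mul(2, Add(4, w))) = Mul(Rational(1, 8), Add(8, Mul(2, w))) = Add(1, Mul(Rational(1, 4), w)))
Mul(R, Add(Function('T')(Function('s')(-3), 0), 117)) = Mul(-132, Add(Add(1, Mul(Rational(1, 4), 0)), 117)) = Mul(-132, Add(Add(1, 0), 117)) = Mul(-132, Add(1, 117)) = Mul(-132, 118) = -15576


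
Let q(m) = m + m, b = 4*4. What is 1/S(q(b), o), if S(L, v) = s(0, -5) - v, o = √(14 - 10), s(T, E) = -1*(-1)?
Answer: -1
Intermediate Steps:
s(T, E) = 1
b = 16
q(m) = 2*m
o = 2 (o = √4 = 2)
S(L, v) = 1 - v
1/S(q(b), o) = 1/(1 - 1*2) = 1/(1 - 2) = 1/(-1) = -1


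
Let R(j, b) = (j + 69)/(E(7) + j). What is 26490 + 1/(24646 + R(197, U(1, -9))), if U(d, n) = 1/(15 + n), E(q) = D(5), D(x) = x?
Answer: 65943649811/2489379 ≈ 26490.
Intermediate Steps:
E(q) = 5
R(j, b) = (69 + j)/(5 + j) (R(j, b) = (j + 69)/(5 + j) = (69 + j)/(5 + j))
26490 + 1/(24646 + R(197, U(1, -9))) = 26490 + 1/(24646 + (69 + 197)/(5 + 197)) = 26490 + 1/(24646 + 266/202) = 26490 + 1/(24646 + (1/202)*266) = 26490 + 1/(24646 + 133/101) = 26490 + 1/(2489379/101) = 26490 + 101/2489379 = 65943649811/2489379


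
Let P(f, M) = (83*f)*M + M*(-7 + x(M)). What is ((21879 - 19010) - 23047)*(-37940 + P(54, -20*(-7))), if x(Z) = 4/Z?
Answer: -11876044392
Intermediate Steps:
P(f, M) = M*(-7 + 4/M) + 83*M*f (P(f, M) = (83*f)*M + M*(-7 + 4/M) = 83*M*f + M*(-7 + 4/M) = M*(-7 + 4/M) + 83*M*f)
((21879 - 19010) - 23047)*(-37940 + P(54, -20*(-7))) = ((21879 - 19010) - 23047)*(-37940 + (4 + (-20*(-7))*(-7 + 83*54))) = (2869 - 23047)*(-37940 + (4 + 140*(-7 + 4482))) = -20178*(-37940 + (4 + 140*4475)) = -20178*(-37940 + (4 + 626500)) = -20178*(-37940 + 626504) = -20178*588564 = -11876044392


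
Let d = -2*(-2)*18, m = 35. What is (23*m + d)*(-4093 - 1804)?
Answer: -5171669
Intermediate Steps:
d = 72 (d = 4*18 = 72)
(23*m + d)*(-4093 - 1804) = (23*35 + 72)*(-4093 - 1804) = (805 + 72)*(-5897) = 877*(-5897) = -5171669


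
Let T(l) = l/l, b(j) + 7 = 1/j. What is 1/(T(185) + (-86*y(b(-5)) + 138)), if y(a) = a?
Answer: 5/3791 ≈ 0.0013189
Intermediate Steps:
b(j) = -7 + 1/j
T(l) = 1
1/(T(185) + (-86*y(b(-5)) + 138)) = 1/(1 + (-86*(-7 + 1/(-5)) + 138)) = 1/(1 + (-86*(-7 - 1/5) + 138)) = 1/(1 + (-86*(-36/5) + 138)) = 1/(1 + (3096/5 + 138)) = 1/(1 + 3786/5) = 1/(3791/5) = 5/3791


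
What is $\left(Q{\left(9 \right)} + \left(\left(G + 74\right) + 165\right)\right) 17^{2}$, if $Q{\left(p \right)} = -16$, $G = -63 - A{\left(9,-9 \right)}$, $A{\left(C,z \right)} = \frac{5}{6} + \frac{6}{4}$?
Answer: $\frac{136697}{3} \approx 45566.0$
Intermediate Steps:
$A{\left(C,z \right)} = \frac{7}{3}$ ($A{\left(C,z \right)} = 5 \cdot \frac{1}{6} + 6 \cdot \frac{1}{4} = \frac{5}{6} + \frac{3}{2} = \frac{7}{3}$)
$G = - \frac{196}{3}$ ($G = -63 - \frac{7}{3} = - \frac{196}{3} \approx -65.333$)
$\left(Q{\left(9 \right)} + \left(\left(G + 74\right) + 165\right)\right) 17^{2} = \left(-16 + \left(\left(- \frac{196}{3} + 74\right) + 165\right)\right) 17^{2} = \left(-16 + \left(\frac{26}{3} + 165\right)\right) 289 = \left(-16 + \frac{521}{3}\right) 289 = \frac{473}{3} \cdot 289 = \frac{136697}{3}$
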